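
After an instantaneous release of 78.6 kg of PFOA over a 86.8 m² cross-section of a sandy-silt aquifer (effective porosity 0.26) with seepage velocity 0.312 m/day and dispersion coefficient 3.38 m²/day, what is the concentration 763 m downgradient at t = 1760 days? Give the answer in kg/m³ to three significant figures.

For an instantaneous plane source, C(x,t) = M/(n_e·A·√(4πDt)) · exp(−(x−vt)²/(4Dt)), with n_e·A the pore (flow) area.
Plume center vt = 0.312 × 1760 = 549.12 m, so the well at 763 m is 213.88 m downgradient of the peak.
√(4πDt) = 273.4 m, giving peak height M/(n_e·A·√(4πDt)) = 78.6/(0.26 × 86.8 × 273.4) = 0.01274 kg/m³.
(x−vt)²/(4Dt) = (213.88)²/(4 × 3.38 × 1760) = 1.922; exp(−1.922) = 0.1463.
C = 0.01274 × 0.1463 = 0.00186 kg/m³.

0.00186 kg/m³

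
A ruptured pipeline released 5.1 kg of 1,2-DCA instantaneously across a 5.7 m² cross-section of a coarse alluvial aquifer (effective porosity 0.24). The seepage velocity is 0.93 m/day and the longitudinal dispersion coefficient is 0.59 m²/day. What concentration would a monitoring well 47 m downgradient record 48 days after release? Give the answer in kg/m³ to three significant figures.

0.188 kg/m³

For an instantaneous plane source, C(x,t) = M/(n_e·A·√(4πDt)) · exp(−(x−vt)²/(4Dt)), with n_e·A the pore (flow) area.
Plume center vt = 0.93 × 48 = 44.64 m, so the well at 47 m is 2.36 m downgradient of the peak.
√(4πDt) = 18.86 m, giving peak height M/(n_e·A·√(4πDt)) = 5.1/(0.24 × 5.7 × 18.86) = 0.1977 kg/m³.
(x−vt)²/(4Dt) = (2.36)²/(4 × 0.59 × 48) = 0.04917; exp(−0.04917) = 0.9520.
C = 0.1977 × 0.9520 = 0.188 kg/m³.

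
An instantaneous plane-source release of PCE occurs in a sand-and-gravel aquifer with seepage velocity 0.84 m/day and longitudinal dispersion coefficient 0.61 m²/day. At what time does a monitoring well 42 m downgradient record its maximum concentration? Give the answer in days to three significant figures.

49.1 days

For the 1D instantaneous-source solution, setting ∂C/∂t = 0 at fixed x gives v²t² + 2Dt − x² = 0, so t = (√(D² + v²x²) − D)/v².
√(D² + v²x²) = √(0.61² + 0.84² × 42²) = 35.29; v² = 0.7056.
t = (35.29 − 0.61)/0.7056 = 49.1 days (vs. the pure-advection estimate x/v = 50.0 d).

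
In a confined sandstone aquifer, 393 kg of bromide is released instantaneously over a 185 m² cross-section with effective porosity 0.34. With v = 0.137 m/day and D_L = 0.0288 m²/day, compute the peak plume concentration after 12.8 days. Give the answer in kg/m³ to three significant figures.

The peak of an instantaneous 1D plume sits at x = vt; there the Gaussian factor is 1 and C_max = M/(n_e·A·√(4πDt)), where n_e·A is the pore area the mass is dissolved in.
√(4πDt) = √(4π × 0.0288 × 12.8) = 2.152 m, so C_max = 393/(0.34 × 185 × 2.152) = 2.90 kg/m³.

2.90 kg/m³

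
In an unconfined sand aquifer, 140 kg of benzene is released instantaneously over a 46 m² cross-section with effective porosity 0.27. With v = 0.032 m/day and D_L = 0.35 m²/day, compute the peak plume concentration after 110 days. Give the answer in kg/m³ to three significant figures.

The peak of an instantaneous 1D plume sits at x = vt; there the Gaussian factor is 1 and C_max = M/(n_e·A·√(4πDt)), where n_e·A is the pore area the mass is dissolved in.
√(4πDt) = √(4π × 0.35 × 110) = 22.00 m, so C_max = 140/(0.27 × 46 × 22.00) = 0.512 kg/m³.

0.512 kg/m³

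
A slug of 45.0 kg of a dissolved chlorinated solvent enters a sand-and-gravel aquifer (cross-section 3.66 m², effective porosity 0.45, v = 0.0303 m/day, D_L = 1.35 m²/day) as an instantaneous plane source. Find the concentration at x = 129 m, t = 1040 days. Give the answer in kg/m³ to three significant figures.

0.0379 kg/m³

For an instantaneous plane source, C(x,t) = M/(n_e·A·√(4πDt)) · exp(−(x−vt)²/(4Dt)), with n_e·A the pore (flow) area.
Plume center vt = 0.0303 × 1040 = 31.512 m, so the well at 129 m is 97.488 m downgradient of the peak.
√(4πDt) = 132.8 m, giving peak height M/(n_e·A·√(4πDt)) = 45.0/(0.45 × 3.66 × 132.8) = 0.2057 kg/m³.
(x−vt)²/(4Dt) = (97.488)²/(4 × 1.35 × 1040) = 1.692; exp(−1.692) = 0.1842.
C = 0.2057 × 0.1842 = 0.0379 kg/m³.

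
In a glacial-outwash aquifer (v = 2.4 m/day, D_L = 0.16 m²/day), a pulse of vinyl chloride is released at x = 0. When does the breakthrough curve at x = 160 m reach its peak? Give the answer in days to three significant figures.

For the 1D instantaneous-source solution, setting ∂C/∂t = 0 at fixed x gives v²t² + 2Dt − x² = 0, so t = (√(D² + v²x²) − D)/v².
√(D² + v²x²) = √(0.16² + 2.4² × 160²) = 384.0; v² = 5.76.
t = (384.0 − 0.16)/5.76 = 66.6 days (vs. the pure-advection estimate x/v = 66.7 d).

66.6 days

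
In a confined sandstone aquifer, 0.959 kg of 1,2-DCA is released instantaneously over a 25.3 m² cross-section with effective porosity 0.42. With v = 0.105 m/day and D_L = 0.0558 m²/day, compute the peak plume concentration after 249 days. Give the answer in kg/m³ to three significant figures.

0.00683 kg/m³

The peak of an instantaneous 1D plume sits at x = vt; there the Gaussian factor is 1 and C_max = M/(n_e·A·√(4πDt)), where n_e·A is the pore area the mass is dissolved in.
√(4πDt) = √(4π × 0.0558 × 249) = 13.21 m, so C_max = 0.959/(0.42 × 25.3 × 13.21) = 0.00683 kg/m³.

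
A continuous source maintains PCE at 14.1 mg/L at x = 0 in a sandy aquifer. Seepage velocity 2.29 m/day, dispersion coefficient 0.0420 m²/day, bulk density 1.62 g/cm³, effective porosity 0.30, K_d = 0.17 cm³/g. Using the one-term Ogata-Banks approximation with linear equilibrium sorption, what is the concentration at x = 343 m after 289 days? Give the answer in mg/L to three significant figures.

10.1 mg/L

Retardation factor R = 1 + ρ_b·K_d/n = 1 + 1.62 × 0.17/0.30 = 1.918.
Sorption retards both mechanisms: v_R = v/R = 1.194 m/day, D_R = D/R = 0.02190 m²/day.
v_R·t = 1.194 × 289 = 345.066 m; 2√(D_R t) = 5.032 m; argument = (343 − 345.066)/5.032 = -0.4106.
C = C₀ × ½·erfc(-0.4106) = 14.1 × 0.7193 = 10.1 mg/L.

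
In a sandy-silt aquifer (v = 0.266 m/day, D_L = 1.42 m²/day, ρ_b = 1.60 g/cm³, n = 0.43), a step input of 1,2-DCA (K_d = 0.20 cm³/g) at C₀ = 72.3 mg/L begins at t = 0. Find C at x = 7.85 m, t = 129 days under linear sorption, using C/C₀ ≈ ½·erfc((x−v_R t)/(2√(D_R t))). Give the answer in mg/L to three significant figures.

Retardation factor R = 1 + ρ_b·K_d/n = 1 + 1.60 × 0.20/0.43 = 1.744.
Sorption retards both mechanisms: v_R = v/R = 0.1525 m/day, D_R = D/R = 0.8142 m²/day.
v_R·t = 0.1525 × 129 = 19.6725 m; 2√(D_R t) = 20.50 m; argument = (7.85 − 19.6725)/20.50 = -0.5767.
C = C₀ × ½·erfc(-0.5767) = 72.3 × 0.7926 = 57.3 mg/L.

57.3 mg/L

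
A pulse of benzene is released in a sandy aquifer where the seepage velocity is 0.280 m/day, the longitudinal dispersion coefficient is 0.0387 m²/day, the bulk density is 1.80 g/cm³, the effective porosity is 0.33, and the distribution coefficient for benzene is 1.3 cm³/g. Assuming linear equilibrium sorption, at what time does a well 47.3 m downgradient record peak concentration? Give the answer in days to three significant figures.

1360 days

Retardation factor R = 1 + ρ_b·K_d/n = 1 + 1.80 × 1.3/0.33 = 8.091.
Sorption retards both mechanisms: v_R = v/R = 0.03461 m/day, D_R = D/R = 0.004783 m²/day.
Peak time from v_R²t² + 2D_R t − x² = 0: t = (√(D_R² + v_R²x²) − D_R)/v_R².
√(D_R² + v_R²x²) = √(0.004783² + 0.03461² × 47.3²) = 1.637; v_R² = 0.001198.
t = (1.637 − 0.004783)/0.001198 = 1360 days.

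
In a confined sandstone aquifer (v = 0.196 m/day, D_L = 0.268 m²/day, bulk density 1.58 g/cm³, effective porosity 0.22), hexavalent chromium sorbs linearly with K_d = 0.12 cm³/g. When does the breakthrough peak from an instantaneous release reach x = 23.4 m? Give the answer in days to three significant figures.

210 days

Retardation factor R = 1 + ρ_b·K_d/n = 1 + 1.58 × 0.12/0.22 = 1.862.
Sorption retards both mechanisms: v_R = v/R = 0.1053 m/day, D_R = D/R = 0.1439 m²/day.
Peak time from v_R²t² + 2D_R t − x² = 0: t = (√(D_R² + v_R²x²) − D_R)/v_R².
√(D_R² + v_R²x²) = √(0.1439² + 0.1053² × 23.4²) = 2.468; v_R² = 0.01109.
t = (2.468 − 0.1439)/0.01109 = 210 days.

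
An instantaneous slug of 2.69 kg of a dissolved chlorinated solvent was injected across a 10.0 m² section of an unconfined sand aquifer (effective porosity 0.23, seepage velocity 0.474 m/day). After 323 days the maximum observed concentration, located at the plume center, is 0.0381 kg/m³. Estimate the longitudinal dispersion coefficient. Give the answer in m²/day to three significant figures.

0.232 m²/day

At the plume center C_max = M/(n_e·A·√(4πDt)), so D = M²/(4πt·(n_e·A·C_max)²).
n_e·A·C_max = 0.23 × 10.0 × 0.0381 = 0.08763 kg/m.
D = 2.69²/(4π × 323 × 0.08763²) = 0.232 m²/day.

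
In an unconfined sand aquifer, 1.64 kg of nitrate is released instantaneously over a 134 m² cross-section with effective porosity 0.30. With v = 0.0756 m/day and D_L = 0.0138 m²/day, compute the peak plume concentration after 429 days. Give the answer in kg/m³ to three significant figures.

0.00473 kg/m³

The peak of an instantaneous 1D plume sits at x = vt; there the Gaussian factor is 1 and C_max = M/(n_e·A·√(4πDt)), where n_e·A is the pore area the mass is dissolved in.
√(4πDt) = √(4π × 0.0138 × 429) = 8.625 m, so C_max = 1.64/(0.30 × 134 × 8.625) = 0.00473 kg/m³.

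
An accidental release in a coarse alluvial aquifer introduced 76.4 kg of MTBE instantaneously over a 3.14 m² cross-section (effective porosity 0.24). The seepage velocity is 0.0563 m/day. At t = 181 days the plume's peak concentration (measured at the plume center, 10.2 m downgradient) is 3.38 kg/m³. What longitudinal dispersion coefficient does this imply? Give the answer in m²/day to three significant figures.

0.396 m²/day

At the plume center C_max = M/(n_e·A·√(4πDt)), so D = M²/(4πt·(n_e·A·C_max)²).
n_e·A·C_max = 0.24 × 3.14 × 3.38 = 2.547 kg/m.
D = 76.4²/(4π × 181 × 2.547²) = 0.396 m²/day.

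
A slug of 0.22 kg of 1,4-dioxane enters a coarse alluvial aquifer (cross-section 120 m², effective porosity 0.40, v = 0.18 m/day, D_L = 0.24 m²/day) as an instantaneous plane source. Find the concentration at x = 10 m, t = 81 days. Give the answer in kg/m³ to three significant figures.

For an instantaneous plane source, C(x,t) = M/(n_e·A·√(4πDt)) · exp(−(x−vt)²/(4Dt)), with n_e·A the pore (flow) area.
Plume center vt = 0.18 × 81 = 14.58 m, so the well at 10 m is 4.58 m upgradient of the peak.
√(4πDt) = 15.63 m, giving peak height M/(n_e·A·√(4πDt)) = 0.22/(0.40 × 120 × 15.63) = 0.0002932 kg/m³.
(x−vt)²/(4Dt) = (-4.58)²/(4 × 0.24 × 81) = 0.2698; exp(−0.2698) = 0.7635.
C = 0.0002932 × 0.7635 = 0.000224 kg/m³.

0.000224 kg/m³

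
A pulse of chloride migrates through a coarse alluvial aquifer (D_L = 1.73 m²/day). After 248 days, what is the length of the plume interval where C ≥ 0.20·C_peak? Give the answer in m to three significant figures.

105 m

The plume is Gaussian with σ = √(2Dt) = √(2 × 1.73 × 248) = 29.29 m.
C/C_peak = exp(−Δx²/(2σ²)) = 0.20 ⇒ Δx = σ·√(−2 ln 0.20) = 29.29 × 1.794 = 52.55 m.
Width = 2Δx = 105 m.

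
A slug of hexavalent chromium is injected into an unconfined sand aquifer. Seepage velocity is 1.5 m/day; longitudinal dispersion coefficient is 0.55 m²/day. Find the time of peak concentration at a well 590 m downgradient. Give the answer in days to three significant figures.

For the 1D instantaneous-source solution, setting ∂C/∂t = 0 at fixed x gives v²t² + 2Dt − x² = 0, so t = (√(D² + v²x²) − D)/v².
√(D² + v²x²) = √(0.55² + 1.5² × 590²) = 885.0; v² = 2.25.
t = (885.0 − 0.55)/2.25 = 393 days (vs. the pure-advection estimate x/v = 393 d).

393 days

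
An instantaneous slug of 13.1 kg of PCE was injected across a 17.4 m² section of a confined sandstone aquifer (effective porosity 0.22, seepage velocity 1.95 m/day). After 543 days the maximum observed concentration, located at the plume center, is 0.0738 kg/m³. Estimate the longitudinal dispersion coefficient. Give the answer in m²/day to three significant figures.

At the plume center C_max = M/(n_e·A·√(4πDt)), so D = M²/(4πt·(n_e·A·C_max)²).
n_e·A·C_max = 0.22 × 17.4 × 0.0738 = 0.2825 kg/m.
D = 13.1²/(4π × 543 × 0.2825²) = 0.315 m²/day.

0.315 m²/day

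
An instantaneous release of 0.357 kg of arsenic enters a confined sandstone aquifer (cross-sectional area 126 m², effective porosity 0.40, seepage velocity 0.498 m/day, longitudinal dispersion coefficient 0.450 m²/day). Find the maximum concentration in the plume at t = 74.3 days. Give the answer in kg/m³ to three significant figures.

0.000346 kg/m³

The peak of an instantaneous 1D plume sits at x = vt; there the Gaussian factor is 1 and C_max = M/(n_e·A·√(4πDt)), where n_e·A is the pore area the mass is dissolved in.
√(4πDt) = √(4π × 0.450 × 74.3) = 20.50 m, so C_max = 0.357/(0.40 × 126 × 20.50) = 0.000346 kg/m³.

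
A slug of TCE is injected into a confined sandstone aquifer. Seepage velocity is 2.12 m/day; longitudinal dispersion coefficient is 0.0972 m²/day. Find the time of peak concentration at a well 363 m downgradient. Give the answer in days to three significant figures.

171 days

For the 1D instantaneous-source solution, setting ∂C/∂t = 0 at fixed x gives v²t² + 2Dt − x² = 0, so t = (√(D² + v²x²) − D)/v².
√(D² + v²x²) = √(0.0972² + 2.12² × 363²) = 769.6; v² = 4.4944.
t = (769.6 − 0.0972)/4.4944 = 171 days (vs. the pure-advection estimate x/v = 171 d).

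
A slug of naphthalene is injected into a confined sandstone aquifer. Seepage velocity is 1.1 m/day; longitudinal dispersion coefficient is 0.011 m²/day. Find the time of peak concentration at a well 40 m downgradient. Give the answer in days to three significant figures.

36.4 days

For the 1D instantaneous-source solution, setting ∂C/∂t = 0 at fixed x gives v²t² + 2Dt − x² = 0, so t = (√(D² + v²x²) − D)/v².
√(D² + v²x²) = √(0.011² + 1.1² × 40²) = 44.00; v² = 1.21.
t = (44.00 − 0.011)/1.21 = 36.4 days (vs. the pure-advection estimate x/v = 36.4 d).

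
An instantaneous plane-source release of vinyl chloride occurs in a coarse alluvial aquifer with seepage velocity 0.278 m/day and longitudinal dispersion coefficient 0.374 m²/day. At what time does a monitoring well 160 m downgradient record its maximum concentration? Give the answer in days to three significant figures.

For the 1D instantaneous-source solution, setting ∂C/∂t = 0 at fixed x gives v²t² + 2Dt − x² = 0, so t = (√(D² + v²x²) − D)/v².
√(D² + v²x²) = √(0.374² + 0.278² × 160²) = 44.48; v² = 0.077284.
t = (44.48 − 0.374)/0.077284 = 571 days (vs. the pure-advection estimate x/v = 576 d).

571 days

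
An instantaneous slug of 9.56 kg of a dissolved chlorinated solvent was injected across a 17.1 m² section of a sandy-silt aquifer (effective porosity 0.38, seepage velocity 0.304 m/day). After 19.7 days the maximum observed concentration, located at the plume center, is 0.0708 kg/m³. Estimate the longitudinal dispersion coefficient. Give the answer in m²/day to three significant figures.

At the plume center C_max = M/(n_e·A·√(4πDt)), so D = M²/(4πt·(n_e·A·C_max)²).
n_e·A·C_max = 0.38 × 17.1 × 0.0708 = 0.4601 kg/m.
D = 9.56²/(4π × 19.7 × 0.4601²) = 1.74 m²/day.

1.74 m²/day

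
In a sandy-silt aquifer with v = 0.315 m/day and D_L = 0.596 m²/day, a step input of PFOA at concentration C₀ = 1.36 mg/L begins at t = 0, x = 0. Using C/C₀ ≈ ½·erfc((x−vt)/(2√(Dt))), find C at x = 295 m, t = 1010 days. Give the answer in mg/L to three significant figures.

For a continuous step input, C/C₀ ≈ ½·erfc((x−vt)/(2√(Dt))).
vt = 0.315 × 1010 = 318.15 m and 2√(Dt) = 2√(0.596 × 1010) = 49.07 m.
Argument (x−vt)/(2√(Dt)) = (295 − 318.15)/49.07 = -0.4718; ½·erfc(-0.4718) = 0.7477.
C = 1.36 × 0.7477 = 1.02 mg/L.

1.02 mg/L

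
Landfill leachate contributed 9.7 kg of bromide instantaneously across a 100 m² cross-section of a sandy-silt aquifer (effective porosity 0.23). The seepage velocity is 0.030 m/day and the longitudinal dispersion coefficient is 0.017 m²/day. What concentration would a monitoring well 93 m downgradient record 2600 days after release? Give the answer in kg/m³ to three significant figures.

0.00501 kg/m³

For an instantaneous plane source, C(x,t) = M/(n_e·A·√(4πDt)) · exp(−(x−vt)²/(4Dt)), with n_e·A the pore (flow) area.
Plume center vt = 0.030 × 2600 = 78 m, so the well at 93 m is 15 m downgradient of the peak.
√(4πDt) = 23.57 m, giving peak height M/(n_e·A·√(4πDt)) = 9.7/(0.23 × 100 × 23.57) = 0.01789 kg/m³.
(x−vt)²/(4Dt) = (15)²/(4 × 0.017 × 2600) = 1.273; exp(−1.273) = 0.2800.
C = 0.01789 × 0.2800 = 0.00501 kg/m³.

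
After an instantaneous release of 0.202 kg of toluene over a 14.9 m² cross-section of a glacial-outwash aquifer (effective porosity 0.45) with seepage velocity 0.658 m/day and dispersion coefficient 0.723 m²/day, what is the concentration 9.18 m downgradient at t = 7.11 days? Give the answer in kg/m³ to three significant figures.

0.00140 kg/m³

For an instantaneous plane source, C(x,t) = M/(n_e·A·√(4πDt)) · exp(−(x−vt)²/(4Dt)), with n_e·A the pore (flow) area.
Plume center vt = 0.658 × 7.11 = 4.67838 m, so the well at 9.18 m is 4.50162 m downgradient of the peak.
√(4πDt) = 8.037 m, giving peak height M/(n_e·A·√(4πDt)) = 0.202/(0.45 × 14.9 × 8.037) = 0.003749 kg/m³.
(x−vt)²/(4Dt) = (4.50162)²/(4 × 0.723 × 7.11) = 0.9855; exp(−0.9855) = 0.3733.
C = 0.003749 × 0.3733 = 0.00140 kg/m³.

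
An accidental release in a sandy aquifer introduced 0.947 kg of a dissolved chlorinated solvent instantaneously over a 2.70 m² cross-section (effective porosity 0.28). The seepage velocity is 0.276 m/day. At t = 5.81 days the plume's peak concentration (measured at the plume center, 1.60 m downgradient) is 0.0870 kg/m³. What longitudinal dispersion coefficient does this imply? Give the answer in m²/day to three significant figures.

2.84 m²/day

At the plume center C_max = M/(n_e·A·√(4πDt)), so D = M²/(4πt·(n_e·A·C_max)²).
n_e·A·C_max = 0.28 × 2.70 × 0.0870 = 0.06577 kg/m.
D = 0.947²/(4π × 5.81 × 0.06577²) = 2.84 m²/day.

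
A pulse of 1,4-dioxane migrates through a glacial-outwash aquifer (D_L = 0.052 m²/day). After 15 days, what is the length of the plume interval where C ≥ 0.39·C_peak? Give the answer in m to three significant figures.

3.43 m

The plume is Gaussian with σ = √(2Dt) = √(2 × 0.052 × 15) = 1.249 m.
C/C_peak = exp(−Δx²/(2σ²)) = 0.39 ⇒ Δx = σ·√(−2 ln 0.39) = 1.249 × 1.372 = 1.714 m.
Width = 2Δx = 3.43 m.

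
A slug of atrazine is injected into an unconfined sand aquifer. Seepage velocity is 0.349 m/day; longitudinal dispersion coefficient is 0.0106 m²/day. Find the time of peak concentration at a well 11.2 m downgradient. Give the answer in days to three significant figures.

32.0 days

For the 1D instantaneous-source solution, setting ∂C/∂t = 0 at fixed x gives v²t² + 2Dt − x² = 0, so t = (√(D² + v²x²) − D)/v².
√(D² + v²x²) = √(0.0106² + 0.349² × 11.2²) = 3.909; v² = 0.121801.
t = (3.909 − 0.0106)/0.121801 = 32.0 days (vs. the pure-advection estimate x/v = 32.1 d).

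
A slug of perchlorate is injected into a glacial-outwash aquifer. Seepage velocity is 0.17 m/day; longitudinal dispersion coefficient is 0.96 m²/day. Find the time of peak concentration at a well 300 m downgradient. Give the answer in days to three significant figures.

For the 1D instantaneous-source solution, setting ∂C/∂t = 0 at fixed x gives v²t² + 2Dt − x² = 0, so t = (√(D² + v²x²) − D)/v².
√(D² + v²x²) = √(0.96² + 0.17² × 300²) = 51.01; v² = 0.0289.
t = (51.01 − 0.96)/0.0289 = 1730 days (vs. the pure-advection estimate x/v = 1760 d).

1730 days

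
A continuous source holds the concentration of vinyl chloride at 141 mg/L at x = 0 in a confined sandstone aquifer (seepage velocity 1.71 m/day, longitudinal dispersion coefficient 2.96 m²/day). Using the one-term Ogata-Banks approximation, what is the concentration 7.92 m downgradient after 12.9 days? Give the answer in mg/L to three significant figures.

For a continuous step input, C/C₀ ≈ ½·erfc((x−vt)/(2√(Dt))).
vt = 1.71 × 12.9 = 22.059 m and 2√(Dt) = 2√(2.96 × 12.9) = 12.36 m.
Argument (x−vt)/(2√(Dt)) = (7.92 − 22.059)/12.36 = -1.144; ½·erfc(-1.144) = 0.9472.
C = 141 × 0.9472 = 134 mg/L.

134 mg/L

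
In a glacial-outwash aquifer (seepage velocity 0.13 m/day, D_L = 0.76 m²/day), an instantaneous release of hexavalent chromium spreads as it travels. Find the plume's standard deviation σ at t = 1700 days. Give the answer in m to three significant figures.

50.8 m

Dispersive spreading gives a Gaussian with σ² = 2Dt; advection only shifts the center.
σ = √(2 × 0.76 × 1700) = 50.8 m.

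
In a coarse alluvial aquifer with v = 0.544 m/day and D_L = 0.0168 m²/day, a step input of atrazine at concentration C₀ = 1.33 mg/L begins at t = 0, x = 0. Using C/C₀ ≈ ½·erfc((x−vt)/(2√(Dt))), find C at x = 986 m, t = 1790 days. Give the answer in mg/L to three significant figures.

0.0761 mg/L

For a continuous step input, C/C₀ ≈ ½·erfc((x−vt)/(2√(Dt))).
vt = 0.544 × 1790 = 973.76 m and 2√(Dt) = 2√(0.0168 × 1790) = 10.97 m.
Argument (x−vt)/(2√(Dt)) = (986 − 973.76)/10.97 = 1.116; ½·erfc(1.116) = 0.05725.
C = 1.33 × 0.05725 = 0.0761 mg/L.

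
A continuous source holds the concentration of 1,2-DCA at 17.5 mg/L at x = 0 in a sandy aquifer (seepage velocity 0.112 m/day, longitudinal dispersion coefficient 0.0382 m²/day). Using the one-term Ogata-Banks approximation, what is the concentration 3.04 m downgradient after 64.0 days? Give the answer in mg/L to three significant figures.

For a continuous step input, C/C₀ ≈ ½·erfc((x−vt)/(2√(Dt))).
vt = 0.112 × 64.0 = 7.168 m and 2√(Dt) = 2√(0.0382 × 64.0) = 3.127 m.
Argument (x−vt)/(2√(Dt)) = (3.04 − 7.168)/3.127 = -1.320; ½·erfc(-1.320) = 0.9690.
C = 17.5 × 0.9690 = 17.0 mg/L.

17.0 mg/L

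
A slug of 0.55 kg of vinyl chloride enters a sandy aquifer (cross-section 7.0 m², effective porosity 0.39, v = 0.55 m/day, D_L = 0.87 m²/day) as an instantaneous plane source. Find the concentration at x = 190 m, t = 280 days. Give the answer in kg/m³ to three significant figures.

For an instantaneous plane source, C(x,t) = M/(n_e·A·√(4πDt)) · exp(−(x−vt)²/(4Dt)), with n_e·A the pore (flow) area.
Plume center vt = 0.55 × 280 = 154 m, so the well at 190 m is 36 m downgradient of the peak.
√(4πDt) = 55.33 m, giving peak height M/(n_e·A·√(4πDt)) = 0.55/(0.39 × 7.0 × 55.33) = 0.003641 kg/m³.
(x−vt)²/(4Dt) = (36)²/(4 × 0.87 × 280) = 1.330; exp(−1.330) = 0.2645.
C = 0.003641 × 0.2645 = 0.000963 kg/m³.

0.000963 kg/m³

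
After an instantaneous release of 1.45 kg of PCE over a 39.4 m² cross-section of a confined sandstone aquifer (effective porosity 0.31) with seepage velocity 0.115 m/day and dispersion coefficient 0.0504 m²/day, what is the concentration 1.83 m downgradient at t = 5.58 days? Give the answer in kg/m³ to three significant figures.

For an instantaneous plane source, C(x,t) = M/(n_e·A·√(4πDt)) · exp(−(x−vt)²/(4Dt)), with n_e·A the pore (flow) area.
Plume center vt = 0.115 × 5.58 = 0.6417 m, so the well at 1.83 m is 1.1883 m downgradient of the peak.
√(4πDt) = 1.880 m, giving peak height M/(n_e·A·√(4πDt)) = 1.45/(0.31 × 39.4 × 1.880) = 0.06315 kg/m³.
(x−vt)²/(4Dt) = (1.1883)²/(4 × 0.0504 × 5.58) = 1.255; exp(−1.255) = 0.2851.
C = 0.06315 × 0.2851 = 0.0180 kg/m³.

0.0180 kg/m³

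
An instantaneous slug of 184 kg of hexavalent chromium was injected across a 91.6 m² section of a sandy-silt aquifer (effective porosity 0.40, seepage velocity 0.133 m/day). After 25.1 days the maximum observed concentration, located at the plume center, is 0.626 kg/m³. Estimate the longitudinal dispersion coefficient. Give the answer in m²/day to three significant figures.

0.204 m²/day

At the plume center C_max = M/(n_e·A·√(4πDt)), so D = M²/(4πt·(n_e·A·C_max)²).
n_e·A·C_max = 0.40 × 91.6 × 0.626 = 22.94 kg/m.
D = 184²/(4π × 25.1 × 22.94²) = 0.204 m²/day.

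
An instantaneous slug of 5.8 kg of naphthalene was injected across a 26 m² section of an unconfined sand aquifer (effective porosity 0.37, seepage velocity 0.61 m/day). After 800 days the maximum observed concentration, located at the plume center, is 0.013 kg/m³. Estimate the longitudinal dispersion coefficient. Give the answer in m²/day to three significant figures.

0.214 m²/day

At the plume center C_max = M/(n_e·A·√(4πDt)), so D = M²/(4πt·(n_e·A·C_max)²).
n_e·A·C_max = 0.37 × 26 × 0.013 = 0.1251 kg/m.
D = 5.8²/(4π × 800 × 0.1251²) = 0.214 m²/day.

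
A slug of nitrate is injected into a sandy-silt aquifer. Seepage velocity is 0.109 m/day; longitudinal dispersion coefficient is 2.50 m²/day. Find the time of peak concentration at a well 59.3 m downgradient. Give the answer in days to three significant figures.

For the 1D instantaneous-source solution, setting ∂C/∂t = 0 at fixed x gives v²t² + 2Dt − x² = 0, so t = (√(D² + v²x²) − D)/v².
√(D² + v²x²) = √(2.50² + 0.109² × 59.3²) = 6.930; v² = 0.011881.
t = (6.930 − 2.50)/0.011881 = 373 days (vs. the pure-advection estimate x/v = 544 d).

373 days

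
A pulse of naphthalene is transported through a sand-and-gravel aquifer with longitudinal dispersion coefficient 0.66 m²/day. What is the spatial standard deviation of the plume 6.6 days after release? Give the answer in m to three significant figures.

Dispersive spreading gives a Gaussian with σ² = 2Dt; advection only shifts the center.
σ = √(2 × 0.66 × 6.6) = 2.95 m.

2.95 m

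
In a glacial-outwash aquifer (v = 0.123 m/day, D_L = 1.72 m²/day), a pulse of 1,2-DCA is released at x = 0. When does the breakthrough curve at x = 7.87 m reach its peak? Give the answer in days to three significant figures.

For the 1D instantaneous-source solution, setting ∂C/∂t = 0 at fixed x gives v²t² + 2Dt − x² = 0, so t = (√(D² + v²x²) − D)/v².
√(D² + v²x²) = √(1.72² + 0.123² × 7.87²) = 1.974; v² = 0.015129.
t = (1.974 − 1.72)/0.015129 = 16.8 days (vs. the pure-advection estimate x/v = 64.0 d).

16.8 days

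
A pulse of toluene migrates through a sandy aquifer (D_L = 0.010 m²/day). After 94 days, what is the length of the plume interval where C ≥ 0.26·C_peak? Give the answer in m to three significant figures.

The plume is Gaussian with σ = √(2Dt) = √(2 × 0.010 × 94) = 1.371 m.
C/C_peak = exp(−Δx²/(2σ²)) = 0.26 ⇒ Δx = σ·√(−2 ln 0.26) = 1.371 × 1.641 = 2.250 m.
Width = 2Δx = 4.50 m.

4.50 m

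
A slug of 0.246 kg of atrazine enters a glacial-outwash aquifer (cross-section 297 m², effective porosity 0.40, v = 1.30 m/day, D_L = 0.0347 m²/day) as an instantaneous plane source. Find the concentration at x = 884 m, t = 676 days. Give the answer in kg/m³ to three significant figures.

9.04e-05 kg/m³

For an instantaneous plane source, C(x,t) = M/(n_e·A·√(4πDt)) · exp(−(x−vt)²/(4Dt)), with n_e·A the pore (flow) area.
Plume center vt = 1.30 × 676 = 878.8 m, so the well at 884 m is 5.2 m downgradient of the peak.
√(4πDt) = 17.17 m, giving peak height M/(n_e·A·√(4πDt)) = 0.246/(0.40 × 297 × 17.17) = 0.0001206 kg/m³.
(x−vt)²/(4Dt) = (5.2)²/(4 × 0.0347 × 676) = 0.2882; exp(−0.2882) = 0.7496.
C = 0.0001206 × 0.7496 = 9.04e-05 kg/m³.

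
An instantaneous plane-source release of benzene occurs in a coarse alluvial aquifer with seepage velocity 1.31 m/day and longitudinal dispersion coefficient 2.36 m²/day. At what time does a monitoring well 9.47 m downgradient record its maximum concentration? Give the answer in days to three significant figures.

For the 1D instantaneous-source solution, setting ∂C/∂t = 0 at fixed x gives v²t² + 2Dt − x² = 0, so t = (√(D² + v²x²) − D)/v².
√(D² + v²x²) = √(2.36² + 1.31² × 9.47²) = 12.63; v² = 1.7161.
t = (12.63 − 2.36)/1.7161 = 5.98 days (vs. the pure-advection estimate x/v = 7.23 d).

5.98 days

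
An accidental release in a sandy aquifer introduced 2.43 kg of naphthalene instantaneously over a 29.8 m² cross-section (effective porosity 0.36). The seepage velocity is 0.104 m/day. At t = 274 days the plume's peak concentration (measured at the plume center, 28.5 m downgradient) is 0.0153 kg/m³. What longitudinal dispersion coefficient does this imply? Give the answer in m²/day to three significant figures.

0.0637 m²/day

At the plume center C_max = M/(n_e·A·√(4πDt)), so D = M²/(4πt·(n_e·A·C_max)²).
n_e·A·C_max = 0.36 × 29.8 × 0.0153 = 0.1641 kg/m.
D = 2.43²/(4π × 274 × 0.1641²) = 0.0637 m²/day.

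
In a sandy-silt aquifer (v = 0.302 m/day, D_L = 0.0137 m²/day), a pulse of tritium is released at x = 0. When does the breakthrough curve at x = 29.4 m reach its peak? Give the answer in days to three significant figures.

For the 1D instantaneous-source solution, setting ∂C/∂t = 0 at fixed x gives v²t² + 2Dt − x² = 0, so t = (√(D² + v²x²) − D)/v².
√(D² + v²x²) = √(0.0137² + 0.302² × 29.4²) = 8.879; v² = 0.091204.
t = (8.879 − 0.0137)/0.091204 = 97.2 days (vs. the pure-advection estimate x/v = 97.4 d).

97.2 days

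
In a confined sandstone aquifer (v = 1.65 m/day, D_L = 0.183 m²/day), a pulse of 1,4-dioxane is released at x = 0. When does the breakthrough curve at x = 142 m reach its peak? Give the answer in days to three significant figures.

86.0 days

For the 1D instantaneous-source solution, setting ∂C/∂t = 0 at fixed x gives v²t² + 2Dt − x² = 0, so t = (√(D² + v²x²) − D)/v².
√(D² + v²x²) = √(0.183² + 1.65² × 142²) = 234.3; v² = 2.7225.
t = (234.3 − 0.183)/2.7225 = 86.0 days (vs. the pure-advection estimate x/v = 86.1 d).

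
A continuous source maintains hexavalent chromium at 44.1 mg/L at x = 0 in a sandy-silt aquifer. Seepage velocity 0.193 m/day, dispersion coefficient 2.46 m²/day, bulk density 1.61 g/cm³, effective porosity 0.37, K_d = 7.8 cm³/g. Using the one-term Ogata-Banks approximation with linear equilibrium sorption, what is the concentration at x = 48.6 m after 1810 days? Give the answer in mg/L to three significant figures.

0.344 mg/L

Retardation factor R = 1 + ρ_b·K_d/n = 1 + 1.61 × 7.8/0.37 = 34.94.
Sorption retards both mechanisms: v_R = v/R = 0.005524 m/day, D_R = D/R = 0.07041 m²/day.
v_R·t = 0.005524 × 1810 = 9.99844 m; 2√(D_R t) = 22.58 m; argument = (48.6 − 9.99844)/22.58 = 1.710.
C = C₀ × ½·erfc(1.710) = 44.1 × 0.007796 = 0.344 mg/L.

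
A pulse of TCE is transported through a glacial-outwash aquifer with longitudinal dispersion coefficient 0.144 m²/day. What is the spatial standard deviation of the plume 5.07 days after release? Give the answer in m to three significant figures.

Dispersive spreading gives a Gaussian with σ² = 2Dt; advection only shifts the center.
σ = √(2 × 0.144 × 5.07) = 1.21 m.

1.21 m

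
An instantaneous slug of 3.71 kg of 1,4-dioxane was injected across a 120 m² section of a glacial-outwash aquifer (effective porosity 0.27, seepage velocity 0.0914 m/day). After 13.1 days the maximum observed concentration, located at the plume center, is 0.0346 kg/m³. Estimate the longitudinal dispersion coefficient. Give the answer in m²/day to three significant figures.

0.0665 m²/day

At the plume center C_max = M/(n_e·A·√(4πDt)), so D = M²/(4πt·(n_e·A·C_max)²).
n_e·A·C_max = 0.27 × 120 × 0.0346 = 1.121 kg/m.
D = 3.71²/(4π × 13.1 × 1.121²) = 0.0665 m²/day.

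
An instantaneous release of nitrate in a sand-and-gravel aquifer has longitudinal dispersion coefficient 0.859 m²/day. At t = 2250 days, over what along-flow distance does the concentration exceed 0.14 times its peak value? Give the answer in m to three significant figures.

The plume is Gaussian with σ = √(2Dt) = √(2 × 0.859 × 2250) = 62.17 m.
C/C_peak = exp(−Δx²/(2σ²)) = 0.14 ⇒ Δx = σ·√(−2 ln 0.14) = 62.17 × 1.983 = 123.3 m.
Width = 2Δx = 247 m.

247 m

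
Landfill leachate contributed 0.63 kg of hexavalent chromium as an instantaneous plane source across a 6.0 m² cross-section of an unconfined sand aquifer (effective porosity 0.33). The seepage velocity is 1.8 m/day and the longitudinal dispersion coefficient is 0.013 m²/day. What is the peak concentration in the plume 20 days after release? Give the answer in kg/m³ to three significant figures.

The peak of an instantaneous 1D plume sits at x = vt; there the Gaussian factor is 1 and C_max = M/(n_e·A·√(4πDt)), where n_e·A is the pore area the mass is dissolved in.
√(4πDt) = √(4π × 0.013 × 20) = 1.808 m, so C_max = 0.63/(0.33 × 6.0 × 1.808) = 0.176 kg/m³.

0.176 kg/m³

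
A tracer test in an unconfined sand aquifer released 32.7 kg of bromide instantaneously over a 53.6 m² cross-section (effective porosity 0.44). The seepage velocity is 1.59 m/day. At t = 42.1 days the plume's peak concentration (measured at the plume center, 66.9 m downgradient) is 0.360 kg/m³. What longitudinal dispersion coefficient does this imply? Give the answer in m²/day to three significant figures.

At the plume center C_max = M/(n_e·A·√(4πDt)), so D = M²/(4πt·(n_e·A·C_max)²).
n_e·A·C_max = 0.44 × 53.6 × 0.360 = 8.490 kg/m.
D = 32.7²/(4π × 42.1 × 8.490²) = 0.0280 m²/day.

0.0280 m²/day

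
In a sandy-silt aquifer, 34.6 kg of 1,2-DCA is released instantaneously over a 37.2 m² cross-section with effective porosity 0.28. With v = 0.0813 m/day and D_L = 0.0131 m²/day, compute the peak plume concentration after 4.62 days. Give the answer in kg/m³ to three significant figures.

3.81 kg/m³

The peak of an instantaneous 1D plume sits at x = vt; there the Gaussian factor is 1 and C_max = M/(n_e·A·√(4πDt)), where n_e·A is the pore area the mass is dissolved in.
√(4πDt) = √(4π × 0.0131 × 4.62) = 0.8721 m, so C_max = 34.6/(0.28 × 37.2 × 0.8721) = 3.81 kg/m³.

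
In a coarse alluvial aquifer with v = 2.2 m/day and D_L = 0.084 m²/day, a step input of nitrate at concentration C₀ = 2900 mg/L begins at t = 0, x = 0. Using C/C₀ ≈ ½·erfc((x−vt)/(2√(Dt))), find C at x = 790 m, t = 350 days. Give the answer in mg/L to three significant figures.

13.2 mg/L

For a continuous step input, C/C₀ ≈ ½·erfc((x−vt)/(2√(Dt))).
vt = 2.2 × 350 = 770 m and 2√(Dt) = 2√(0.084 × 350) = 10.84 m.
Argument (x−vt)/(2√(Dt)) = (790 − 770)/10.84 = 1.845; ½·erfc(1.845) = 0.004537.
C = 2900 × 0.004537 = 13.2 mg/L.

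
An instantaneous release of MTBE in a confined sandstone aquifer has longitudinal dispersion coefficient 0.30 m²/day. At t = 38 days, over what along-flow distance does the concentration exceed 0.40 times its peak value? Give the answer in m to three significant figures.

12.9 m

The plume is Gaussian with σ = √(2Dt) = √(2 × 0.30 × 38) = 4.775 m.
C/C_peak = exp(−Δx²/(2σ²)) = 0.40 ⇒ Δx = σ·√(−2 ln 0.40) = 4.775 × 1.354 = 6.465 m.
Width = 2Δx = 12.9 m.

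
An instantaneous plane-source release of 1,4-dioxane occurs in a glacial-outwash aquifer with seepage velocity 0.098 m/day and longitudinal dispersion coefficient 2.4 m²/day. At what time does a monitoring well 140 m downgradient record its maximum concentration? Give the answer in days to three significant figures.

1200 days

For the 1D instantaneous-source solution, setting ∂C/∂t = 0 at fixed x gives v²t² + 2Dt − x² = 0, so t = (√(D² + v²x²) − D)/v².
√(D² + v²x²) = √(2.4² + 0.098² × 140²) = 13.93; v² = 0.009604.
t = (13.93 − 2.4)/0.009604 = 1200 days (vs. the pure-advection estimate x/v = 1430 d).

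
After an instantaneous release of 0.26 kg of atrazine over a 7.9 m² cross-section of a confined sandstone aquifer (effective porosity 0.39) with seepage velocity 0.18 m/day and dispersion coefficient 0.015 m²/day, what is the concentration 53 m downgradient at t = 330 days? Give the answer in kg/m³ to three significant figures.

For an instantaneous plane source, C(x,t) = M/(n_e·A·√(4πDt)) · exp(−(x−vt)²/(4Dt)), with n_e·A the pore (flow) area.
Plume center vt = 0.18 × 330 = 59.4 m, so the well at 53 m is 6.4 m upgradient of the peak.
√(4πDt) = 7.887 m, giving peak height M/(n_e·A·√(4πDt)) = 0.26/(0.39 × 7.9 × 7.887) = 0.01070 kg/m³.
(x−vt)²/(4Dt) = (-6.4)²/(4 × 0.015 × 330) = 2.069; exp(−2.069) = 0.1263.
C = 0.01070 × 0.1263 = 0.00135 kg/m³.

0.00135 kg/m³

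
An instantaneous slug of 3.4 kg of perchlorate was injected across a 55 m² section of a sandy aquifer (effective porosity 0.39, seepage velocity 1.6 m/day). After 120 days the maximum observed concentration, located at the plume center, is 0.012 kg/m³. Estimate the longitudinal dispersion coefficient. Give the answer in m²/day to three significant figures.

0.116 m²/day

At the plume center C_max = M/(n_e·A·√(4πDt)), so D = M²/(4πt·(n_e·A·C_max)²).
n_e·A·C_max = 0.39 × 55 × 0.012 = 0.2574 kg/m.
D = 3.4²/(4π × 120 × 0.2574²) = 0.116 m²/day.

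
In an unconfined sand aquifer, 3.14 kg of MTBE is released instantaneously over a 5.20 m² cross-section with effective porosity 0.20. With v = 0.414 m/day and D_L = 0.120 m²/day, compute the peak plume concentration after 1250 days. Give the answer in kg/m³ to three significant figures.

The peak of an instantaneous 1D plume sits at x = vt; there the Gaussian factor is 1 and C_max = M/(n_e·A·√(4πDt)), where n_e·A is the pore area the mass is dissolved in.
√(4πDt) = √(4π × 0.120 × 1250) = 43.42 m, so C_max = 3.14/(0.20 × 5.20 × 43.42) = 0.0695 kg/m³.

0.0695 kg/m³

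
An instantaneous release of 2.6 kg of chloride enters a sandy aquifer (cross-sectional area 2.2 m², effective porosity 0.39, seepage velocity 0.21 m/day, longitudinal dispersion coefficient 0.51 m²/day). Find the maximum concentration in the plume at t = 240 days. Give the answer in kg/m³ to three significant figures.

The peak of an instantaneous 1D plume sits at x = vt; there the Gaussian factor is 1 and C_max = M/(n_e·A·√(4πDt)), where n_e·A is the pore area the mass is dissolved in.
√(4πDt) = √(4π × 0.51 × 240) = 39.22 m, so C_max = 2.6/(0.39 × 2.2 × 39.22) = 0.0773 kg/m³.

0.0773 kg/m³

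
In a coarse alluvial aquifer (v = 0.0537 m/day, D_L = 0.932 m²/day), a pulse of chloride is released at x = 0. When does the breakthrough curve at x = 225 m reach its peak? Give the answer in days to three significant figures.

For the 1D instantaneous-source solution, setting ∂C/∂t = 0 at fixed x gives v²t² + 2Dt − x² = 0, so t = (√(D² + v²x²) − D)/v².
√(D² + v²x²) = √(0.932² + 0.0537² × 225²) = 12.12; v² = 0.00288369.
t = (12.12 − 0.932)/0.00288369 = 3880 days (vs. the pure-advection estimate x/v = 4190 d).

3880 days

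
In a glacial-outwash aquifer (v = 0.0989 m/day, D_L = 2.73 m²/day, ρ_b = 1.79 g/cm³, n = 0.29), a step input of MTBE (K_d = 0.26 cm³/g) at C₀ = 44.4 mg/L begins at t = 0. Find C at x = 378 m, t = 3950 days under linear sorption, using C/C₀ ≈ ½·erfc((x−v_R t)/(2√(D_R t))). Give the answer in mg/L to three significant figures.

0.271 mg/L

Retardation factor R = 1 + ρ_b·K_d/n = 1 + 1.79 × 0.26/0.29 = 2.605.
Sorption retards both mechanisms: v_R = v/R = 0.03797 m/day, D_R = D/R = 1.048 m²/day.
v_R·t = 0.03797 × 3950 = 149.9815 m; 2√(D_R t) = 128.7 m; argument = (378 − 149.9815)/128.7 = 1.772.
C = C₀ × ½·erfc(1.772) = 44.4 × 0.006106 = 0.271 mg/L.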